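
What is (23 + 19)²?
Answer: 1764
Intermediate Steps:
(23 + 19)² = 42² = 1764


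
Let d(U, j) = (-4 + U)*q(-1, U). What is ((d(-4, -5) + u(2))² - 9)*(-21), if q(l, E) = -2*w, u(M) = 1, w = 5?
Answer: -137592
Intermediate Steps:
q(l, E) = -10 (q(l, E) = -2*5 = -10)
d(U, j) = 40 - 10*U (d(U, j) = (-4 + U)*(-10) = 40 - 10*U)
((d(-4, -5) + u(2))² - 9)*(-21) = (((40 - 10*(-4)) + 1)² - 9)*(-21) = (((40 + 40) + 1)² - 9)*(-21) = ((80 + 1)² - 9)*(-21) = (81² - 9)*(-21) = (6561 - 9)*(-21) = 6552*(-21) = -137592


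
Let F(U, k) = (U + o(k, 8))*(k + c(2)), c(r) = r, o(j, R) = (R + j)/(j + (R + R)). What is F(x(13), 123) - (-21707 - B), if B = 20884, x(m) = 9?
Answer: 6092899/139 ≈ 43834.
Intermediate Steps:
o(j, R) = (R + j)/(j + 2*R)
F(U, k) = (2 + k)*(U + (8 + k)/(16 + k)) (F(U, k) = (U + (8 + k)/(k + 2*8))*(k + 2) = (U + (8 + k)/(k + 16))*(2 + k) = (U + (8 + k)/(16 + k))*(2 + k) = (2 + k)*(U + (8 + k)/(16 + k)))
F(x(13), 123) - (-21707 - B) = (16 + 2*123 + 123*(8 + 123) + 9*(2 + 123)*(16 + 123))/(16 + 123) - (-21707 - 1*20884) = (16 + 246 + 123*131 + 9*125*139)/139 - (-21707 - 20884) = (16 + 246 + 16113 + 156375)/139 - 1*(-42591) = (1/139)*172750 + 42591 = 172750/139 + 42591 = 6092899/139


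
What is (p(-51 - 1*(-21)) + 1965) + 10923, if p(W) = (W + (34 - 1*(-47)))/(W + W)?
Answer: 257743/20 ≈ 12887.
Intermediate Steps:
p(W) = (81 + W)/(2*W) (p(W) = (W + (34 + 47))/((2*W)) = (W + 81)*(1/(2*W)) = (81 + W)*(1/(2*W)) = (81 + W)/(2*W))
(p(-51 - 1*(-21)) + 1965) + 10923 = ((81 + (-51 - 1*(-21)))/(2*(-51 - 1*(-21))) + 1965) + 10923 = ((81 + (-51 + 21))/(2*(-51 + 21)) + 1965) + 10923 = ((½)*(81 - 30)/(-30) + 1965) + 10923 = ((½)*(-1/30)*51 + 1965) + 10923 = (-17/20 + 1965) + 10923 = 39283/20 + 10923 = 257743/20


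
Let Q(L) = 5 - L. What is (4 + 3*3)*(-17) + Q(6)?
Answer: -222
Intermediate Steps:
(4 + 3*3)*(-17) + Q(6) = (4 + 3*3)*(-17) + (5 - 1*6) = (4 + 9)*(-17) + (5 - 6) = 13*(-17) - 1 = -221 - 1 = -222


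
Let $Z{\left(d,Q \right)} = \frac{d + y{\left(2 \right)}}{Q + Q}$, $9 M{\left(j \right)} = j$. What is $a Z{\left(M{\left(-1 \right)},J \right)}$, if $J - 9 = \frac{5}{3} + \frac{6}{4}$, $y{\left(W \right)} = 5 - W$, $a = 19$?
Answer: $\frac{494}{219} \approx 2.2557$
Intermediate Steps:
$M{\left(j \right)} = \frac{j}{9}$
$J = \frac{73}{6}$ ($J = 9 + \left(\frac{5}{3} + \frac{6}{4}\right) = 9 + \left(5 \cdot \frac{1}{3} + 6 \cdot \frac{1}{4}\right) = 9 + \left(\frac{5}{3} + \frac{3}{2}\right) = 9 + \frac{19}{6} = \frac{73}{6} \approx 12.167$)
$Z{\left(d,Q \right)} = \frac{3 + d}{2 Q}$ ($Z{\left(d,Q \right)} = \frac{d + \left(5 - 2\right)}{Q + Q} = \frac{d + \left(5 - 2\right)}{2 Q} = \left(d + 3\right) \frac{1}{2 Q} = \left(3 + d\right) \frac{1}{2 Q} = \frac{3 + d}{2 Q}$)
$a Z{\left(M{\left(-1 \right)},J \right)} = 19 \frac{3 + \frac{1}{9} \left(-1\right)}{2 \cdot \frac{73}{6}} = 19 \cdot \frac{1}{2} \cdot \frac{6}{73} \left(3 - \frac{1}{9}\right) = 19 \cdot \frac{1}{2} \cdot \frac{6}{73} \cdot \frac{26}{9} = 19 \cdot \frac{26}{219} = \frac{494}{219}$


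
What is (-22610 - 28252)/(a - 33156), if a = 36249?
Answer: -16954/1031 ≈ -16.444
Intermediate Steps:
(-22610 - 28252)/(a - 33156) = (-22610 - 28252)/(36249 - 33156) = -50862/3093 = -50862*1/3093 = -16954/1031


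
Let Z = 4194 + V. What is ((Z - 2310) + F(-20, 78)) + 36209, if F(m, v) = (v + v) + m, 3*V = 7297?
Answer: 121984/3 ≈ 40661.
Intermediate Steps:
V = 7297/3 (V = (⅓)*7297 = 7297/3 ≈ 2432.3)
F(m, v) = m + 2*v (F(m, v) = 2*v + m = m + 2*v)
Z = 19879/3 (Z = 4194 + 7297/3 = 19879/3 ≈ 6626.3)
((Z - 2310) + F(-20, 78)) + 36209 = ((19879/3 - 2310) + (-20 + 2*78)) + 36209 = (12949/3 + (-20 + 156)) + 36209 = (12949/3 + 136) + 36209 = 13357/3 + 36209 = 121984/3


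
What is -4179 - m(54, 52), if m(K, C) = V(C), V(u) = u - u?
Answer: -4179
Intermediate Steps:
V(u) = 0
m(K, C) = 0
-4179 - m(54, 52) = -4179 - 1*0 = -4179 + 0 = -4179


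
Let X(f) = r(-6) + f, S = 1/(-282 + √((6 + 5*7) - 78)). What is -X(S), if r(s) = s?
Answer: 477648/79561 + I*√37/79561 ≈ 6.0035 + 7.6454e-5*I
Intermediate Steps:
S = 1/(-282 + I*√37) (S = 1/(-282 + √((6 + 35) - 78)) = 1/(-282 + √(41 - 78)) = 1/(-282 + √(-37)) = 1/(-282 + I*√37) ≈ -0.0035444 - 7.6454e-5*I)
X(f) = -6 + f
-X(S) = -(-6 + (-282/79561 - I*√37/79561)) = -(-477648/79561 - I*√37/79561) = 477648/79561 + I*√37/79561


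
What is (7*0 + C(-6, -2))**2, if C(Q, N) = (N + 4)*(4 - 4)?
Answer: 0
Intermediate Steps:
C(Q, N) = 0 (C(Q, N) = (4 + N)*0 = 0)
(7*0 + C(-6, -2))**2 = (7*0 + 0)**2 = (0 + 0)**2 = 0**2 = 0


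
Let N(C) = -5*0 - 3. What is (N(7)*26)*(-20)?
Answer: 1560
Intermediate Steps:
N(C) = -3 (N(C) = 0 - 3 = -3)
(N(7)*26)*(-20) = -3*26*(-20) = -78*(-20) = 1560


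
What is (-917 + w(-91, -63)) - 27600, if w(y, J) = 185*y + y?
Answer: -45443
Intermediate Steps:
w(y, J) = 186*y
(-917 + w(-91, -63)) - 27600 = (-917 + 186*(-91)) - 27600 = (-917 - 16926) - 27600 = -17843 - 27600 = -45443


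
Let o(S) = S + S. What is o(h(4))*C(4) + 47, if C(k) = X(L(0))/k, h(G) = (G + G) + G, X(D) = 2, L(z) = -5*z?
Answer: 59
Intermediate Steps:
h(G) = 3*G (h(G) = 2*G + G = 3*G)
o(S) = 2*S
C(k) = 2/k
o(h(4))*C(4) + 47 = (2*(3*4))*(2/4) + 47 = (2*12)*(2*(¼)) + 47 = 24*(½) + 47 = 12 + 47 = 59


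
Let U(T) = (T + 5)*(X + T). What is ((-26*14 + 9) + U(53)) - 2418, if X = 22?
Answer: 1577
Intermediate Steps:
U(T) = (5 + T)*(22 + T) (U(T) = (T + 5)*(22 + T) = (5 + T)*(22 + T))
((-26*14 + 9) + U(53)) - 2418 = ((-26*14 + 9) + (110 + 53² + 27*53)) - 2418 = ((-364 + 9) + (110 + 2809 + 1431)) - 2418 = (-355 + 4350) - 2418 = 3995 - 2418 = 1577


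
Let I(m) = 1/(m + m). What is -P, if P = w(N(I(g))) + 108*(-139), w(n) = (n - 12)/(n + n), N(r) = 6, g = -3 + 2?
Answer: 30025/2 ≈ 15013.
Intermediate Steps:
g = -1
I(m) = 1/(2*m)
w(n) = (-12 + n)/(2*n) (w(n) = (-12 + n)/((2*n)) = (-12 + n)*(1/(2*n)) = (-12 + n)/(2*n))
P = -30025/2 (P = (½)*(-12 + 6)/6 + 108*(-139) = (½)*(⅙)*(-6) - 15012 = -½ - 15012 = -30025/2 ≈ -15013.)
-P = -1*(-30025/2) = 30025/2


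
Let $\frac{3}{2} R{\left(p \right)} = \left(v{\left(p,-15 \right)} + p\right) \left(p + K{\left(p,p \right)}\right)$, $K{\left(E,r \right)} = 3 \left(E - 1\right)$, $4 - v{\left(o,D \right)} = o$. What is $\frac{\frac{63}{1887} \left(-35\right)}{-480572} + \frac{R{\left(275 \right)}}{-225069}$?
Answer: $- \frac{2652311142343}{204101428816116} \approx -0.012995$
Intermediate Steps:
$v{\left(o,D \right)} = 4 - o$
$K{\left(E,r \right)} = -3 + 3 E$ ($K{\left(E,r \right)} = 3 \left(-1 + E\right) = -3 + 3 E$)
$R{\left(p \right)} = -8 + \frac{32 p}{3}$ ($R{\left(p \right)} = \frac{2 \left(\left(4 - p\right) + p\right) \left(p + \left(-3 + 3 p\right)\right)}{3} = \frac{2 \cdot 4 \left(-3 + 4 p\right)}{3} = \frac{2 \left(-12 + 16 p\right)}{3} = -8 + \frac{32 p}{3}$)
$\frac{\frac{63}{1887} \left(-35\right)}{-480572} + \frac{R{\left(275 \right)}}{-225069} = \frac{\frac{63}{1887} \left(-35\right)}{-480572} + \frac{-8 + \frac{32}{3} \cdot 275}{-225069} = 63 \cdot \frac{1}{1887} \left(-35\right) \left(- \frac{1}{480572}\right) + \left(-8 + \frac{8800}{3}\right) \left(- \frac{1}{225069}\right) = \frac{21}{629} \left(-35\right) \left(- \frac{1}{480572}\right) + \frac{8776}{3} \left(- \frac{1}{225069}\right) = \left(- \frac{735}{629}\right) \left(- \frac{1}{480572}\right) - \frac{8776}{675207} = \frac{735}{302279788} - \frac{8776}{675207} = - \frac{2652311142343}{204101428816116}$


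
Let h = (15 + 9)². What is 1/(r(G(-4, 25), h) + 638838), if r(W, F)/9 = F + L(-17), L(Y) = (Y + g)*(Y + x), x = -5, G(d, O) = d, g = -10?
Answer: 1/649368 ≈ 1.5400e-6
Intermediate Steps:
L(Y) = (-10 + Y)*(-5 + Y) (L(Y) = (Y - 10)*(Y - 5) = (-10 + Y)*(-5 + Y))
h = 576 (h = 24² = 576)
r(W, F) = 5346 + 9*F (r(W, F) = 9*(F + (50 + (-17)² - 15*(-17))) = 9*(F + (50 + 289 + 255)) = 9*(F + 594) = 9*(594 + F) = 5346 + 9*F)
1/(r(G(-4, 25), h) + 638838) = 1/((5346 + 9*576) + 638838) = 1/((5346 + 5184) + 638838) = 1/(10530 + 638838) = 1/649368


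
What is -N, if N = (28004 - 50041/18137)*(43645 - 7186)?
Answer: -18516013306713/18137 ≈ -1.0209e+9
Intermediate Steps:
N = 18516013306713/18137 (N = (28004 - 50041*1/18137)*36459 = (28004 - 50041/18137)*36459 = (507858507/18137)*36459 = 18516013306713/18137 ≈ 1.0209e+9)
-N = -1*18516013306713/18137 = -18516013306713/18137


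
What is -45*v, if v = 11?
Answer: -495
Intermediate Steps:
-45*v = -45*11 = -495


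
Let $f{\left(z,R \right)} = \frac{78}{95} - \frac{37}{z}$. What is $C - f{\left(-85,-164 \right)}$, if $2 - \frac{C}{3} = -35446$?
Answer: $\frac{171743531}{1615} \approx 1.0634 \cdot 10^{5}$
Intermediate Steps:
$C = 106344$ ($C = 6 - -106338 = 6 + 106338 = 106344$)
$f{\left(z,R \right)} = \frac{78}{95} - \frac{37}{z}$ ($f{\left(z,R \right)} = 78 \cdot \frac{1}{95} - \frac{37}{z} = \frac{78}{95} - \frac{37}{z}$)
$C - f{\left(-85,-164 \right)} = 106344 - \left(\frac{78}{95} - \frac{37}{-85}\right) = 106344 - \left(\frac{78}{95} - - \frac{37}{85}\right) = 106344 - \left(\frac{78}{95} + \frac{37}{85}\right) = 106344 - \frac{2029}{1615} = \frac{171743531}{1615}$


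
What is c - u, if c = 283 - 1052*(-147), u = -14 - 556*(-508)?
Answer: -127507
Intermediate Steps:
u = 282434 (u = -14 + 282448 = 282434)
c = 154927 (c = 283 + 154644 = 154927)
c - u = 154927 - 1*282434 = 154927 - 282434 = -127507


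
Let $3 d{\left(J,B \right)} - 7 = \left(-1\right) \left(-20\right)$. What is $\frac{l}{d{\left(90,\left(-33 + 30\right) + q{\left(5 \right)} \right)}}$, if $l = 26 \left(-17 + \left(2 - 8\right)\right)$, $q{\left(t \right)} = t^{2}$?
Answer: $- \frac{598}{9} \approx -66.444$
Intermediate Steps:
$d{\left(J,B \right)} = 9$ ($d{\left(J,B \right)} = \frac{7}{3} + \frac{\left(-1\right) \left(-20\right)}{3} = \frac{7}{3} + \frac{1}{3} \cdot 20 = \frac{7}{3} + \frac{20}{3} = 9$)
$l = -598$ ($l = 26 \left(-17 + \left(2 - 8\right)\right) = 26 \left(-17 - 6\right) = 26 \left(-23\right) = -598$)
$\frac{l}{d{\left(90,\left(-33 + 30\right) + q{\left(5 \right)} \right)}} = - \frac{598}{9}$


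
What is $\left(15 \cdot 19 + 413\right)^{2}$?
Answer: $487204$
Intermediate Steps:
$\left(15 \cdot 19 + 413\right)^{2} = \left(285 + 413\right)^{2} = 698^{2} = 487204$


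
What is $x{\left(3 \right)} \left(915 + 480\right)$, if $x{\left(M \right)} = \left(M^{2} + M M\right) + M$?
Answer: $29295$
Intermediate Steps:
$x{\left(M \right)} = M + 2 M^{2}$ ($x{\left(M \right)} = \left(M^{2} + M^{2}\right) + M = 2 M^{2} + M = M + 2 M^{2}$)
$x{\left(3 \right)} \left(915 + 480\right) = 3 \left(1 + 2 \cdot 3\right) \left(915 + 480\right) = 3 \left(1 + 6\right) 1395 = 3 \cdot 7 \cdot 1395 = 21 \cdot 1395 = 29295$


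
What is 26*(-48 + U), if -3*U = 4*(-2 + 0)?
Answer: -3536/3 ≈ -1178.7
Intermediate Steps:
U = 8/3 (U = -4*(-2 + 0)/3 = -4*(-2)/3 = -1/3*(-8) = 8/3 ≈ 2.6667)
26*(-48 + U) = 26*(-48 + 8/3) = 26*(-136/3) = -3536/3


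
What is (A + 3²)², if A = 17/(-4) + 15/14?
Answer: 26569/784 ≈ 33.889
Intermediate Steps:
A = -89/28 (A = 17*(-¼) + 15*(1/14) = -17/4 + 15/14 = -89/28 ≈ -3.1786)
(A + 3²)² = (-89/28 + 3²)² = (-89/28 + 9)² = (163/28)² = 26569/784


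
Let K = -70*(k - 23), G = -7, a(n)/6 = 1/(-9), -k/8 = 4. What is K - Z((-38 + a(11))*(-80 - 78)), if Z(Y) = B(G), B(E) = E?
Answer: 3857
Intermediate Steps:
k = -32 (k = -8*4 = -32)
a(n) = -⅔ (a(n) = 6/(-9) = 6*(-⅑) = -⅔)
K = 3850 (K = -70*(-32 - 23) = -70*(-55) = 3850)
Z(Y) = -7
K - Z((-38 + a(11))*(-80 - 78)) = 3850 - 1*(-7) = 3850 + 7 = 3857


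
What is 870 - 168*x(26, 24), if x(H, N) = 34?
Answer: -4842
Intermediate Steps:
870 - 168*x(26, 24) = 870 - 168*34 = 870 - 5712 = -4842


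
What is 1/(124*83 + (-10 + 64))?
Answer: 1/10346 ≈ 9.6656e-5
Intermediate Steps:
1/(124*83 + (-10 + 64)) = 1/(10292 + 54) = 1/10346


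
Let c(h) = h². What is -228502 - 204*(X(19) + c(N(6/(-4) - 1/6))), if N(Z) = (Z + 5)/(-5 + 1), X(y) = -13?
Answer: -677975/3 ≈ -2.2599e+5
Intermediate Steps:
N(Z) = -5/4 - Z/4 (N(Z) = (5 + Z)/(-4) = (5 + Z)*(-¼) = -5/4 - Z/4)
-228502 - 204*(X(19) + c(N(6/(-4) - 1/6))) = -228502 - 204*(-13 + (-5/4 - (6/(-4) - 1/6)/4)²) = -228502 - 204*(-13 + (-5/4 - (6*(-¼) - 1*⅙)/4)²) = -228502 - 204*(-13 + (-5/4 - (-3/2 - ⅙)/4)²) = -228502 - 204*(-13 + (-5/4 - ¼*(-5/3))²) = -228502 - 204*(-13 + (-5/4 + 5/12)²) = -228502 - 204*(-13 + (-⅚)²) = -228502 - 204*(-13 + 25/36) = -228502 - 204*(-443)/36 = -228502 - 1*(-7531/3) = -228502 + 7531/3 = -677975/3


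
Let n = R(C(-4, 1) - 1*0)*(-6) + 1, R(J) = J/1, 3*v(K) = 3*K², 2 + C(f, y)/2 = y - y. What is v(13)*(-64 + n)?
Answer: -6591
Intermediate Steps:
C(f, y) = -4 (C(f, y) = -4 + 2*(y - y) = -4 + 2*0 = -4 + 0 = -4)
v(K) = K² (v(K) = (3*K²)/3 = K²)
R(J) = J (R(J) = J*1 = J)
n = 25 (n = (-4 - 1*0)*(-6) + 1 = (-4 + 0)*(-6) + 1 = -4*(-6) + 1 = 24 + 1 = 25)
v(13)*(-64 + n) = 13²*(-64 + 25) = 169*(-39) = -6591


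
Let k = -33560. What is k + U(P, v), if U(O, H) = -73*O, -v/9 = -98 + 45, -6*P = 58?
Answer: -98563/3 ≈ -32854.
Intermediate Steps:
P = -29/3 (P = -1/6*58 = -29/3 ≈ -9.6667)
v = 477 (v = -9*(-98 + 45) = -9*(-53) = 477)
k + U(P, v) = -33560 - 73*(-29/3) = -33560 + 2117/3 = -98563/3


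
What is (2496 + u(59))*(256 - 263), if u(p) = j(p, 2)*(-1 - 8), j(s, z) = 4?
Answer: -17220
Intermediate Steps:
u(p) = -36 (u(p) = 4*(-1 - 8) = 4*(-9) = -36)
(2496 + u(59))*(256 - 263) = (2496 - 36)*(256 - 263) = 2460*(-7) = -17220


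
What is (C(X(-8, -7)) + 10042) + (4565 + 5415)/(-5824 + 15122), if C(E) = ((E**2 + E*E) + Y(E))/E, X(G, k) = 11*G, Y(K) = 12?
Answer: 1009170581/102278 ≈ 9866.9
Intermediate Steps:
C(E) = (12 + 2*E**2)/E (C(E) = ((E**2 + E*E) + 12)/E = ((E**2 + E**2) + 12)/E = (2*E**2 + 12)/E = (12 + 2*E**2)/E)
(C(X(-8, -7)) + 10042) + (4565 + 5415)/(-5824 + 15122) = ((2*(11*(-8)) + 12/((11*(-8)))) + 10042) + (4565 + 5415)/(-5824 + 15122) = ((2*(-88) + 12/(-88)) + 10042) + 9980/9298 = ((-176 + 12*(-1/88)) + 10042) + 9980*(1/9298) = ((-176 - 3/22) + 10042) + 4990/4649 = (-3875/22 + 10042) + 4990/4649 = 217049/22 + 4990/4649 = 1009170581/102278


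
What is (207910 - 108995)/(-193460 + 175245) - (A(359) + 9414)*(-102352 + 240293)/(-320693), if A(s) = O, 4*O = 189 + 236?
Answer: 19111051359627/4673138396 ≈ 4089.6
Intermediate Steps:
O = 425/4 (O = (189 + 236)/4 = (1/4)*425 = 425/4 ≈ 106.25)
A(s) = 425/4
(207910 - 108995)/(-193460 + 175245) - (A(359) + 9414)*(-102352 + 240293)/(-320693) = (207910 - 108995)/(-193460 + 175245) - (425/4 + 9414)*(-102352 + 240293)/(-320693) = 98915/(-18215) - (38081/4)*137941*(-1)/320693 = 98915*(-1/18215) - 5252931221*(-1)/(4*320693) = -19783/3643 - 1*(-5252931221/1282772) = -19783/3643 + 5252931221/1282772 = 19111051359627/4673138396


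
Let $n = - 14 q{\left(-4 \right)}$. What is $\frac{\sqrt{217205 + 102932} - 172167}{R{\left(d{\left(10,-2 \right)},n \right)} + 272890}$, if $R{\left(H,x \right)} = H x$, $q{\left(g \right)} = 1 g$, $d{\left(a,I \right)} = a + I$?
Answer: $- \frac{172167}{273338} + \frac{\sqrt{320137}}{273338} \approx -0.6278$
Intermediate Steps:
$d{\left(a,I \right)} = I + a$
$q{\left(g \right)} = g$
$n = 56$ ($n = \left(-14\right) \left(-4\right) = 56$)
$\frac{\sqrt{217205 + 102932} - 172167}{R{\left(d{\left(10,-2 \right)},n \right)} + 272890} = \frac{\sqrt{217205 + 102932} - 172167}{\left(-2 + 10\right) 56 + 272890} = \frac{\sqrt{320137} - 172167}{8 \cdot 56 + 272890} = \frac{-172167 + \sqrt{320137}}{448 + 272890} = \frac{-172167 + \sqrt{320137}}{273338} = \left(-172167 + \sqrt{320137}\right) \frac{1}{273338} = - \frac{172167}{273338} + \frac{\sqrt{320137}}{273338}$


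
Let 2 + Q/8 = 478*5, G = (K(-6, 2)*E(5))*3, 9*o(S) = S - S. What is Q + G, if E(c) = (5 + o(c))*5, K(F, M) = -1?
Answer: 19029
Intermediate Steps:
o(S) = 0 (o(S) = (S - S)/9 = (1/9)*0 = 0)
E(c) = 25 (E(c) = (5 + 0)*5 = 5*5 = 25)
G = -75 (G = -1*25*3 = -25*3 = -75)
Q = 19104 (Q = -16 + 8*(478*5) = -16 + 8*2390 = -16 + 19120 = 19104)
Q + G = 19104 - 75 = 19029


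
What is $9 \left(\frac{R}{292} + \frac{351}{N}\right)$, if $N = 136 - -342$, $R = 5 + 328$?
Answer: $\frac{1177497}{69788} \approx 16.872$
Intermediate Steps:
$R = 333$
$N = 478$ ($N = 136 + 342 = 478$)
$9 \left(\frac{R}{292} + \frac{351}{N}\right) = 9 \left(\frac{333}{292} + \frac{351}{478}\right) = 9 \cdot \frac{130833}{69788} = \frac{1177497}{69788}$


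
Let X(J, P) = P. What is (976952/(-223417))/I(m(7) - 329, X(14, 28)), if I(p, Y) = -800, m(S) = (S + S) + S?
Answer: 122119/22341700 ≈ 0.0054660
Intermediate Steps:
m(S) = 3*S (m(S) = 2*S + S = 3*S)
(976952/(-223417))/I(m(7) - 329, X(14, 28)) = (976952/(-223417))/(-800) = (976952*(-1/223417))*(-1/800) = -976952/223417*(-1/800) = 122119/22341700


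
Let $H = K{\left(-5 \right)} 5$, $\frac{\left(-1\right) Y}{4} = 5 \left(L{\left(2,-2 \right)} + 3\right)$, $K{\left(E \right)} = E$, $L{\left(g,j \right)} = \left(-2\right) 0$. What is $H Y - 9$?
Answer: $1491$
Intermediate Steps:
$L{\left(g,j \right)} = 0$
$Y = -60$ ($Y = - 4 \cdot 5 \left(0 + 3\right) = - 4 \cdot 5 \cdot 3 = \left(-4\right) 15 = -60$)
$H = -25$ ($H = \left(-5\right) 5 = -25$)
$H Y - 9 = \left(-25\right) \left(-60\right) - 9 = 1500 - 9 = 1491$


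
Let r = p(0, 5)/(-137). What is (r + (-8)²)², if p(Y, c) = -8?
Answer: 77018176/18769 ≈ 4103.5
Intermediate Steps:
r = 8/137 (r = -8/(-137) = -8*(-1/137) = 8/137 ≈ 0.058394)
(r + (-8)²)² = (8/137 + (-8)²)² = (8/137 + 64)² = (8776/137)² = 77018176/18769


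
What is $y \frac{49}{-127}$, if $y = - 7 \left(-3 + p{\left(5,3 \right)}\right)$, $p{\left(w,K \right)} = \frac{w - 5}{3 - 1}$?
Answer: $- \frac{1029}{127} \approx -8.1024$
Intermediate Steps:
$p{\left(w,K \right)} = - \frac{5}{2} + \frac{w}{2}$ ($p{\left(w,K \right)} = \frac{-5 + w}{2} = \left(-5 + w\right) \frac{1}{2} = - \frac{5}{2} + \frac{w}{2}$)
$y = 21$ ($y = - 7 \left(-3 + \left(- \frac{5}{2} + \frac{1}{2} \cdot 5\right)\right) = - 7 \left(-3 + \left(- \frac{5}{2} + \frac{5}{2}\right)\right) = - 7 \left(-3 + 0\right) = \left(-7\right) \left(-3\right) = 21$)
$y \frac{49}{-127} = 21 \frac{49}{-127} = 21 \cdot 49 \left(- \frac{1}{127}\right) = 21 \left(- \frac{49}{127}\right) = - \frac{1029}{127}$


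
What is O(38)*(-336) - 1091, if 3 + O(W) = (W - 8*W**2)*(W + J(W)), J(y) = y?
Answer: 294021421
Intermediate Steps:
O(W) = -3 + 2*W*(W - 8*W**2) (O(W) = -3 + (W - 8*W**2)*(W + W) = -3 + (W - 8*W**2)*(2*W) = -3 + 2*W*(W - 8*W**2))
O(38)*(-336) - 1091 = (-3 - 16*38**3 + 2*38**2)*(-336) - 1091 = (-3 - 16*54872 + 2*1444)*(-336) - 1091 = (-3 - 877952 + 2888)*(-336) - 1091 = -875067*(-336) - 1091 = 294022512 - 1091 = 294021421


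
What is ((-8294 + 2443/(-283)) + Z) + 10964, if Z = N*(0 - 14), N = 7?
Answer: 725433/283 ≈ 2563.4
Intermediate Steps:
Z = -98 (Z = 7*(0 - 14) = 7*(-14) = -98)
((-8294 + 2443/(-283)) + Z) + 10964 = ((-8294 + 2443/(-283)) - 98) + 10964 = ((-8294 + 2443*(-1/283)) - 98) + 10964 = ((-8294 - 2443/283) - 98) + 10964 = (-2349645/283 - 98) + 10964 = -2377379/283 + 10964 = 725433/283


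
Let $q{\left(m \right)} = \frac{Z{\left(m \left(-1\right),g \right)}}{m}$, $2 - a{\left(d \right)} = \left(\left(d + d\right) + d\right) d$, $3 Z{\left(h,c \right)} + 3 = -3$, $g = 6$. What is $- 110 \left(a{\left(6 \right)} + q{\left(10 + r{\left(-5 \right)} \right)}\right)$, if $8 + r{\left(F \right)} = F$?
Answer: $\frac{34760}{3} \approx 11587.0$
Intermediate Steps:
$r{\left(F \right)} = -8 + F$
$Z{\left(h,c \right)} = -2$ ($Z{\left(h,c \right)} = -1 + \frac{1}{3} \left(-3\right) = -1 - 1 = -2$)
$a{\left(d \right)} = 2 - 3 d^{2}$ ($a{\left(d \right)} = 2 - \left(\left(d + d\right) + d\right) d = 2 - \left(2 d + d\right) d = 2 - 3 d d = 2 - 3 d^{2}$)
$q{\left(m \right)} = - \frac{2}{m}$
$- 110 \left(a{\left(6 \right)} + q{\left(10 + r{\left(-5 \right)} \right)}\right) = - 110 \left(\left(2 - 3 \cdot 6^{2}\right) - \frac{2}{10 - 13}\right) = - 110 \left(\left(2 - 108\right) - \frac{2}{10 - 13}\right) = - 110 \left(\left(2 - 108\right) - \frac{2}{-3}\right) = - 110 \left(-106 - - \frac{2}{3}\right) = - 110 \left(-106 + \frac{2}{3}\right) = \left(-110\right) \left(- \frac{316}{3}\right) = \frac{34760}{3}$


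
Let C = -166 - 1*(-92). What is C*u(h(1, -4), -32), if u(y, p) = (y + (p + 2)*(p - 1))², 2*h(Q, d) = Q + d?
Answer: -144615573/2 ≈ -7.2308e+7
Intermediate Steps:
C = -74 (C = -166 + 92 = -74)
h(Q, d) = Q/2 + d/2 (h(Q, d) = (Q + d)/2 = Q/2 + d/2)
u(y, p) = (y + (-1 + p)*(2 + p))² (u(y, p) = (y + (2 + p)*(-1 + p))² = (y + (-1 + p)*(2 + p))²)
C*u(h(1, -4), -32) = -74*(-2 - 32 + ((½)*1 + (½)*(-4)) + (-32)²)² = -74*(-2 - 32 + (½ - 2) + 1024)² = -74*(-2 - 32 - 3/2 + 1024)² = -74*(1977/2)² = -74*3908529/4 = -144615573/2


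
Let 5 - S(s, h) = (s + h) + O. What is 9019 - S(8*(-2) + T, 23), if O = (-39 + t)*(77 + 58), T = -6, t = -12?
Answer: 2130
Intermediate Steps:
O = -6885 (O = (-39 - 12)*(77 + 58) = -51*135 = -6885)
S(s, h) = 6890 - h - s (S(s, h) = 5 - ((s + h) - 6885) = 5 - ((h + s) - 6885) = 5 - (-6885 + h + s) = 5 + (6885 - h - s) = 6890 - h - s)
9019 - S(8*(-2) + T, 23) = 9019 - (6890 - 1*23 - (8*(-2) - 6)) = 9019 - (6890 - 23 - (-16 - 6)) = 9019 - (6890 - 23 - 1*(-22)) = 9019 - (6890 - 23 + 22) = 9019 - 1*6889 = 9019 - 6889 = 2130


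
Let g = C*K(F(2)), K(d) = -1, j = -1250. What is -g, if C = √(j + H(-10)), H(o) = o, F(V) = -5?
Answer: 6*I*√35 ≈ 35.496*I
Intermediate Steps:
C = 6*I*√35 (C = √(-1250 - 10) = √(-1260) = 6*I*√35 ≈ 35.496*I)
g = -6*I*√35 (g = (6*I*√35)*(-1) = -6*I*√35 ≈ -35.496*I)
-g = -(-6)*I*√35 = 6*I*√35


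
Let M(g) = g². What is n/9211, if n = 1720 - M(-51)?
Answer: -881/9211 ≈ -0.095647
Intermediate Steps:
n = -881 (n = 1720 - 1*(-51)² = 1720 - 1*2601 = 1720 - 2601 = -881)
n/9211 = -881/9211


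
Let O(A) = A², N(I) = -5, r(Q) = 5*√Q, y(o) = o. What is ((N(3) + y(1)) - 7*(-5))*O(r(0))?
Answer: 0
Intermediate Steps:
((N(3) + y(1)) - 7*(-5))*O(r(0)) = ((-5 + 1) - 7*(-5))*(5*√0)² = (-4 + 35)*(5*0)² = 31*0² = 31*0 = 0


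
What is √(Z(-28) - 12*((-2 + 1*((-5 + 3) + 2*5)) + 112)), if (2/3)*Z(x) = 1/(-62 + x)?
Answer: I*√1274415/30 ≈ 37.63*I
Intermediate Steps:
Z(x) = 3/(2*(-62 + x))
√(Z(-28) - 12*((-2 + 1*((-5 + 3) + 2*5)) + 112)) = √(3/(2*(-62 - 28)) - 12*((-2 + 1*((-5 + 3) + 2*5)) + 112)) = √((3/2)/(-90) - 12*((-2 + 1*(-2 + 10)) + 112)) = √((3/2)*(-1/90) - 12*((-2 + 1*8) + 112)) = √(-1/60 - 12*((-2 + 8) + 112)) = √(-1/60 - 12*(6 + 112)) = √(-1/60 - 12*118) = √(-1/60 - 1416) = √(-84961/60) = I*√1274415/30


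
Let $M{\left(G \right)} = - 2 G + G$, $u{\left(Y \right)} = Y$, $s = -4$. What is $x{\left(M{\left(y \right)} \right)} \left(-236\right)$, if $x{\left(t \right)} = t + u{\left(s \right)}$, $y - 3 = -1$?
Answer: $1416$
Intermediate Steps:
$y = 2$ ($y = 3 - 1 = 2$)
$M{\left(G \right)} = - G$
$x{\left(t \right)} = -4 + t$ ($x{\left(t \right)} = t - 4 = -4 + t$)
$x{\left(M{\left(y \right)} \right)} \left(-236\right) = \left(-4 - 2\right) \left(-236\right) = \left(-6\right) \left(-236\right) = 1416$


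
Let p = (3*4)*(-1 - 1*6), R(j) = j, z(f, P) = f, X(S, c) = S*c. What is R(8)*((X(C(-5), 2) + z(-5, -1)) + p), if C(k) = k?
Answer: -792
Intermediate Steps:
p = -84 (p = 12*(-1 - 6) = 12*(-7) = -84)
R(8)*((X(C(-5), 2) + z(-5, -1)) + p) = 8*((-5*2 - 5) - 84) = 8*((-10 - 5) - 84) = 8*(-15 - 84) = 8*(-99) = -792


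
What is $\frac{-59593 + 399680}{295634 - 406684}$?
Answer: $- \frac{340087}{111050} \approx -3.0625$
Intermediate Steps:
$\frac{-59593 + 399680}{295634 - 406684} = \frac{340087}{-111050} = 340087 \left(- \frac{1}{111050}\right) = - \frac{340087}{111050}$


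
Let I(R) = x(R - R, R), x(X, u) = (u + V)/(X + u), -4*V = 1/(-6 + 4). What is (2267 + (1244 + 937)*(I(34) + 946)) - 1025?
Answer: 562130709/272 ≈ 2.0667e+6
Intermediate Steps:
V = 1/8 (V = -1/(4*(-6 + 4)) = -1/4/(-2) = -1/4*(-1/2) = 1/8 ≈ 0.12500)
x(X, u) = (1/8 + u)/(X + u) (x(X, u) = (u + 1/8)/(X + u) = (1/8 + u)/(X + u))
I(R) = (1/8 + R)/R (I(R) = (1/8 + R)/((R - R) + R) = (1/8 + R)/(0 + R) = (1/8 + R)/R)
(2267 + (1244 + 937)*(I(34) + 946)) - 1025 = (2267 + (1244 + 937)*((1/8 + 34)/34 + 946)) - 1025 = (2267 + 2181*((1/34)*(273/8) + 946)) - 1025 = (2267 + 2181*(273/272 + 946)) - 1025 = (2267 + 2181*(257585/272)) - 1025 = (2267 + 561792885/272) - 1025 = 562409509/272 - 1025 = 562130709/272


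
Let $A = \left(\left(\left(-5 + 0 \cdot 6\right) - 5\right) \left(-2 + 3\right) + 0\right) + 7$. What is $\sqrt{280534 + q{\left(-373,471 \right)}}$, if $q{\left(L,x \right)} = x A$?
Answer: $\sqrt{279121} \approx 528.32$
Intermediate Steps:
$A = -3$ ($A = \left(\left(\left(-5 + 0\right) - 5\right) 1 + 0\right) + 7 = \left(\left(-5 - 5\right) 1 + 0\right) + 7 = \left(\left(-10\right) 1 + 0\right) + 7 = \left(-10 + 0\right) + 7 = -10 + 7 = -3$)
$q{\left(L,x \right)} = - 3 x$ ($q{\left(L,x \right)} = x \left(-3\right) = - 3 x$)
$\sqrt{280534 + q{\left(-373,471 \right)}} = \sqrt{280534 - 1413} = \sqrt{279121}$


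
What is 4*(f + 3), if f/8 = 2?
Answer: 76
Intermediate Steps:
f = 16 (f = 8*2 = 16)
4*(f + 3) = 4*(16 + 3) = 4*19 = 76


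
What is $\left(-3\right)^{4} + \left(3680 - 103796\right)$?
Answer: $-100035$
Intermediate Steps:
$\left(-3\right)^{4} + \left(3680 - 103796\right) = 81 + \left(3680 - 103796\right) = 81 - 100116 = -100035$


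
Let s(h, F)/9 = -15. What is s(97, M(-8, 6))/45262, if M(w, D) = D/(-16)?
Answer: -135/45262 ≈ -0.0029826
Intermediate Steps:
M(w, D) = -D/16 (M(w, D) = D*(-1/16) = -D/16)
s(h, F) = -135 (s(h, F) = 9*(-15) = -135)
s(97, M(-8, 6))/45262 = -135/45262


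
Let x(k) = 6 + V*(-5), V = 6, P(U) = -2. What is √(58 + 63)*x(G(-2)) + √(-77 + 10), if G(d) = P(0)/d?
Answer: -264 + I*√67 ≈ -264.0 + 8.1853*I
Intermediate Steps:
G(d) = -2/d
x(k) = -24 (x(k) = 6 + 6*(-5) = 6 - 30 = -24)
√(58 + 63)*x(G(-2)) + √(-77 + 10) = √(58 + 63)*(-24) + √(-77 + 10) = √121*(-24) + √(-67) = 11*(-24) + I*√67 = -264 + I*√67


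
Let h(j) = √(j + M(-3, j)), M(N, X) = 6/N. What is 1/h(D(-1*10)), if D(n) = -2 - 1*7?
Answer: -I*√11/11 ≈ -0.30151*I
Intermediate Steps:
D(n) = -9 (D(n) = -2 - 7 = -9)
h(j) = √(-2 + j) (h(j) = √(j + 6/(-3)) = √(j + 6*(-⅓)) = √(j - 2) = √(-2 + j))
1/h(D(-1*10)) = 1/(√(-2 - 9)) = 1/(√(-11)) = 1/(I*√11) = -I*√11/11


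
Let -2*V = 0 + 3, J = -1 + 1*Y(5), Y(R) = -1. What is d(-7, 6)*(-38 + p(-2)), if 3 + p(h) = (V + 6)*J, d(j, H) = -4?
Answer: 200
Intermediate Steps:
J = -2 (J = -1 + 1*(-1) = -1 - 1 = -2)
V = -3/2 (V = -(0 + 3)/2 = -½*3 = -3/2 ≈ -1.5000)
p(h) = -12 (p(h) = -3 + (-3/2 + 6)*(-2) = -3 + (9/2)*(-2) = -3 - 9 = -12)
d(-7, 6)*(-38 + p(-2)) = -4*(-38 - 12) = -4*(-50) = 200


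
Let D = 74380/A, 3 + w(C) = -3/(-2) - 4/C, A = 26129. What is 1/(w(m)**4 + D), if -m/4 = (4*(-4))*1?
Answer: 1712390144/15081208305 ≈ 0.11354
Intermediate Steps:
m = 64 (m = -4*4*(-4) = -(-64) = -4*(-16) = 64)
w(C) = -3/2 - 4/C (w(C) = -3 + (-3/(-2) - 4/C) = -3 + (-3*(-1/2) - 4/C) = -3 + (3/2 - 4/C) = -3/2 - 4/C)
D = 74380/26129 ≈ 2.8466
1/(w(m)**4 + D) = 1/((-3/2 - 4/64)**4 + 74380/26129) = 1/((-3/2 - 4*1/64)**4 + 74380/26129) = 1/((-3/2 - 1/16)**4 + 74380/26129) = 1/((-25/16)**4 + 74380/26129) = 1/(390625/65536 + 74380/26129) = 1/(15081208305/1712390144) = 1712390144/15081208305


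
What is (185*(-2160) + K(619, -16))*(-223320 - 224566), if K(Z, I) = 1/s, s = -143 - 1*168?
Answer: 55661301829486/311 ≈ 1.7898e+11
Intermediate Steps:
s = -311 (s = -143 - 168 = -311)
K(Z, I) = -1/311 (K(Z, I) = 1/(-311) = -1/311)
(185*(-2160) + K(619, -16))*(-223320 - 224566) = (185*(-2160) - 1/311)*(-223320 - 224566) = (-399600 - 1/311)*(-447886) = -124275601/311*(-447886) = 55661301829486/311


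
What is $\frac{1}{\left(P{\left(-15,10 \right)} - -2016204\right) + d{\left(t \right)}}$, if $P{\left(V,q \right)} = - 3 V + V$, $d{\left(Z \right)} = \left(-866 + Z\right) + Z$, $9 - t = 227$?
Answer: $\frac{1}{2014932} \approx 4.9629 \cdot 10^{-7}$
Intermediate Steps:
$t = -218$ ($t = 9 - 227 = -218$)
$d{\left(Z \right)} = -866 + 2 Z$
$P{\left(V,q \right)} = - 2 V$
$\frac{1}{\left(P{\left(-15,10 \right)} - -2016204\right) + d{\left(t \right)}} = \frac{1}{\left(\left(-2\right) \left(-15\right) - -2016204\right) + \left(-866 + 2 \left(-218\right)\right)} = \frac{1}{\left(30 + 2016204\right) - 1302} = \frac{1}{2016234 - 1302} = \frac{1}{2014932}$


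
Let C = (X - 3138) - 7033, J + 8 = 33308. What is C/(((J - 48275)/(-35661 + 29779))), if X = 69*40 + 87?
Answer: -43079768/14975 ≈ -2876.8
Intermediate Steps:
J = 33300 (J = -8 + 33308 = 33300)
X = 2847 (X = 2760 + 87 = 2847)
C = -7324 (C = (2847 - 3138) - 7033 = -291 - 7033 = -7324)
C/(((J - 48275)/(-35661 + 29779))) = -7324*(-35661 + 29779)/(33300 - 48275) = -7324/((-14975/(-5882))) = -7324/((-14975*(-1/5882))) = -7324/14975/5882 = -7324*5882/14975 = -43079768/14975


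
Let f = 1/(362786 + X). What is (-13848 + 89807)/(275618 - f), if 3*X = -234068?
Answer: 64891014110/235457701217 ≈ 0.27560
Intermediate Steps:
X = -234068/3 (X = (⅓)*(-234068) = -234068/3 ≈ -78023.)
f = 3/854290 (f = 1/(362786 - 234068/3) = 1/(854290/3) = 3/854290 ≈ 3.5117e-6)
(-13848 + 89807)/(275618 - f) = (-13848 + 89807)/(275618 - 1*3/854290) = 75959/(275618 - 3/854290) = 75959/(235457701217/854290) = 75959*(854290/235457701217) = 64891014110/235457701217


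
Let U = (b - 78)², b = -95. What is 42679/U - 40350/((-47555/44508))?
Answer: 10750290971209/284654719 ≈ 37766.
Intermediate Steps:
U = 29929 (U = (-95 - 78)² = (-173)² = 29929)
42679/U - 40350/((-47555/44508)) = 42679/29929 - 40350/((-47555/44508)) = 42679*(1/29929) - 40350/((-47555*1/44508)) = 42679/29929 - 40350/(-47555/44508) = 42679/29929 - 40350*(-44508/47555) = 42679/29929 + 359179560/9511 = 10750290971209/284654719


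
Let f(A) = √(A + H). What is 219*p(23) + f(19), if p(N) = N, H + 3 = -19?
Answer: 5037 + I*√3 ≈ 5037.0 + 1.732*I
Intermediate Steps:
H = -22 (H = -3 - 19 = -22)
f(A) = √(-22 + A) (f(A) = √(A - 22) = √(-22 + A))
219*p(23) + f(19) = 219*23 + √(-22 + 19) = 5037 + √(-3) = 5037 + I*√3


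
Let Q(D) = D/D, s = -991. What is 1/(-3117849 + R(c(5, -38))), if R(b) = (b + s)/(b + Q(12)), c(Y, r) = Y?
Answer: -3/9354040 ≈ -3.2072e-7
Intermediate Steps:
Q(D) = 1
R(b) = (-991 + b)/(1 + b) (R(b) = (b - 991)/(b + 1) = (-991 + b)/(1 + b))
1/(-3117849 + R(c(5, -38))) = 1/(-3117849 + (-991 + 5)/(1 + 5)) = 1/(-3117849 - 986/6) = 1/(-3117849 + (⅙)*(-986)) = 1/(-3117849 - 493/3) = 1/(-9354040/3) = -3/9354040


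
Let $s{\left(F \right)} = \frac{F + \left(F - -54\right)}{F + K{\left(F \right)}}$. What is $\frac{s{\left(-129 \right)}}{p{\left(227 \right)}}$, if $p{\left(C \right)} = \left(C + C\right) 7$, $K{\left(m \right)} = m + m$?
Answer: $\frac{34}{204981} \approx 0.00016587$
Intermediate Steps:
$K{\left(m \right)} = 2 m$
$p{\left(C \right)} = 14 C$ ($p{\left(C \right)} = 2 C 7 = 14 C$)
$s{\left(F \right)} = \frac{54 + 2 F}{3 F}$ ($s{\left(F \right)} = \frac{F + \left(F - -54\right)}{F + 2 F} = \frac{F + \left(F + 54\right)}{3 F} = \left(F + \left(54 + F\right)\right) \frac{1}{3 F} = \left(54 + 2 F\right) \frac{1}{3 F} = \frac{54 + 2 F}{3 F}$)
$\frac{s{\left(-129 \right)}}{p{\left(227 \right)}} = \frac{\frac{2}{3} + \frac{18}{-129}}{14 \cdot 227} = \frac{\frac{2}{3} + 18 \left(- \frac{1}{129}\right)}{3178} = \left(\frac{2}{3} - \frac{6}{43}\right) \frac{1}{3178} = \frac{68}{129} \cdot \frac{1}{3178} = \frac{34}{204981}$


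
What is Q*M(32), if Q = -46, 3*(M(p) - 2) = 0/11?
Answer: -92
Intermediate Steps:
M(p) = 2 (M(p) = 2 + (0/11)/3 = 2 + (0*(1/11))/3 = 2 + (⅓)*0 = 2 + 0 = 2)
Q*M(32) = -46*2 = -92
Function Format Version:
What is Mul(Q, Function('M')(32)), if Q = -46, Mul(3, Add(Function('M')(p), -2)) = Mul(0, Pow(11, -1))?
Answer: -92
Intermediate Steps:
Function('M')(p) = 2 (Function('M')(p) = Add(2, Mul(Rational(1, 3), Mul(0, Pow(11, -1)))) = Add(2, Mul(Rational(1, 3), Mul(0, Rational(1, 11)))) = Add(2, Mul(Rational(1, 3), 0)) = Add(2, 0) = 2)
Mul(Q, Function('M')(32)) = Mul(-46, 2) = -92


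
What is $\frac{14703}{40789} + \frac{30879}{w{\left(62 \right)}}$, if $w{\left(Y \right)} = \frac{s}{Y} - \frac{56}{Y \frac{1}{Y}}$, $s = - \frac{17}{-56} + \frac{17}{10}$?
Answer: $- \frac{21851043078063}{39630551611} \approx -551.37$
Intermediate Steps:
$s = \frac{561}{280}$ ($s = \left(-17\right) \left(- \frac{1}{56}\right) + 17 \cdot \frac{1}{10} = \frac{17}{56} + \frac{17}{10} = \frac{561}{280} \approx 2.0036$)
$w{\left(Y \right)} = -56 + \frac{561}{280 Y}$ ($w{\left(Y \right)} = \frac{561}{280 Y} - \frac{56}{Y \frac{1}{Y}} = \frac{561}{280 Y} - \frac{56}{1} = \frac{561}{280 Y} - 56 = -56 + \frac{561}{280 Y}$)
$\frac{14703}{40789} + \frac{30879}{w{\left(62 \right)}} = \frac{14703}{40789} + \frac{30879}{-56 + \frac{561}{280 \cdot 62}} = 14703 \cdot \frac{1}{40789} + \frac{30879}{-56 + \frac{561}{280} \cdot \frac{1}{62}} = \frac{14703}{40789} + \frac{30879}{-56 + \frac{561}{17360}} = \frac{14703}{40789} + \frac{30879}{- \frac{971599}{17360}} = \frac{14703}{40789} + 30879 \left(- \frac{17360}{971599}\right) = \frac{14703}{40789} - \frac{536059440}{971599} = - \frac{21851043078063}{39630551611}$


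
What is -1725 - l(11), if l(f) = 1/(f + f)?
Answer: -37951/22 ≈ -1725.0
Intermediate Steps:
l(f) = 1/(2*f)
-1725 - l(11) = -1725 - 1/(2*11) = -1725 - 1*1/22 = -1725 - 1/22 = -37951/22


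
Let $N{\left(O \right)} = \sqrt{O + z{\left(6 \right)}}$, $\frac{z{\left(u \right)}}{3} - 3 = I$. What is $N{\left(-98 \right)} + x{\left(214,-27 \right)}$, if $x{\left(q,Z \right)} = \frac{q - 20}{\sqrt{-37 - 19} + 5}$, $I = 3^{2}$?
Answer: $\frac{970}{81} + i \sqrt{62} - \frac{388 i \sqrt{14}}{81} \approx 11.975 - 10.049 i$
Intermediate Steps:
$I = 9$
$z{\left(u \right)} = 36$ ($z{\left(u \right)} = 9 + 3 \cdot 9 = 9 + 27 = 36$)
$x{\left(q,Z \right)} = \frac{-20 + q}{5 + 2 i \sqrt{14}}$ ($x{\left(q,Z \right)} = \frac{-20 + q}{\sqrt{-56} + 5} = \frac{-20 + q}{2 i \sqrt{14} + 5} = \frac{-20 + q}{5 + 2 i \sqrt{14}}$)
$N{\left(O \right)} = \sqrt{36 + O}$ ($N{\left(O \right)} = \sqrt{O + 36} = \sqrt{36 + O}$)
$N{\left(-98 \right)} + x{\left(214,-27 \right)} = \sqrt{36 - 98} + \left(- \frac{100}{81} + \frac{5}{81} \cdot 214 + \frac{40 i \sqrt{14}}{81} - \frac{2}{81} i 214 \sqrt{14}\right) = \sqrt{-62} + \left(- \frac{100}{81} + \frac{1070}{81} + \frac{40 i \sqrt{14}}{81} - \frac{428 i \sqrt{14}}{81}\right) = i \sqrt{62} + \left(\frac{970}{81} - \frac{388 i \sqrt{14}}{81}\right) = \frac{970}{81} + i \sqrt{62} - \frac{388 i \sqrt{14}}{81}$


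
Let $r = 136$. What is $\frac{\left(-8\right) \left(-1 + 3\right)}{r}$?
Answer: $- \frac{2}{17} \approx -0.11765$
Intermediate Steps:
$\frac{\left(-8\right) \left(-1 + 3\right)}{r} = \frac{\left(-8\right) \left(-1 + 3\right)}{136} = \left(-8\right) 2 \cdot \frac{1}{136} = \left(-16\right) \frac{1}{136} = - \frac{2}{17}$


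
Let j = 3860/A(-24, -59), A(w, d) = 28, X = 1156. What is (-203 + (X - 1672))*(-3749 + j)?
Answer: 18174882/7 ≈ 2.5964e+6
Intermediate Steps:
j = 965/7 (j = 3860/28 = 3860*(1/28) = 965/7 ≈ 137.86)
(-203 + (X - 1672))*(-3749 + j) = (-203 + (1156 - 1672))*(-3749 + 965/7) = (-203 - 516)*(-25278/7) = -719*(-25278/7) = 18174882/7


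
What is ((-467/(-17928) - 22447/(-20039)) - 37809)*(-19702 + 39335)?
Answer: -9195568464556423/12388248 ≈ -7.4228e+8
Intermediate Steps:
((-467/(-17928) - 22447/(-20039)) - 37809)*(-19702 + 39335) = ((-467*(-1/17928) - 22447*(-1/20039)) - 37809)*19633 = ((467/17928 + 22447/20039) - 37809)*19633 = (411788029/359259192 - 37809)*19633 = -13582819002299/359259192*19633 = -9195568464556423/12388248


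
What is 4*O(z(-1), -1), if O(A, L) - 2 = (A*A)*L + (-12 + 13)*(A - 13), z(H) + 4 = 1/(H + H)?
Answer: -143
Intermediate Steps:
z(H) = -4 + 1/(2*H) (z(H) = -4 + 1/(H + H) = -4 + 1/(2*H))
O(A, L) = -11 + A + L*A**2 (O(A, L) = 2 + ((A*A)*L + (-12 + 13)*(A - 13)) = 2 + (A**2*L + 1*(-13 + A)) = 2 + (L*A**2 + (-13 + A)) = 2 + (-13 + A + L*A**2) = -11 + A + L*A**2)
4*O(z(-1), -1) = 4*(-11 + (-4 + (1/2)/(-1)) - (-4 + (1/2)/(-1))**2) = 4*(-11 + (-4 + (1/2)*(-1)) - (-4 + (1/2)*(-1))**2) = 4*(-11 + (-4 - 1/2) - (-4 - 1/2)**2) = 4*(-11 - 9/2 - (-9/2)**2) = 4*(-11 - 9/2 - 1*81/4) = 4*(-11 - 9/2 - 81/4) = 4*(-143/4) = -143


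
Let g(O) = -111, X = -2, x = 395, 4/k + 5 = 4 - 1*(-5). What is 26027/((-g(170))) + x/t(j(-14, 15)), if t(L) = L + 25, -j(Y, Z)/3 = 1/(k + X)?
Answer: 772601/3108 ≈ 248.58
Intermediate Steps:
k = 1 (k = 4/(-5 + (4 - 1*(-5))) = 4/(-5 + (4 + 5)) = 4/(-5 + 9) = 4/4 = 4*(¼) = 1)
j(Y, Z) = 3 (j(Y, Z) = -3/(1 - 2) = -3/(-1) = -3*(-1) = 3)
t(L) = 25 + L
26027/((-g(170))) + x/t(j(-14, 15)) = 26027/((-1*(-111))) + 395/(25 + 3) = 26027/111 + 395/28 = 772601/3108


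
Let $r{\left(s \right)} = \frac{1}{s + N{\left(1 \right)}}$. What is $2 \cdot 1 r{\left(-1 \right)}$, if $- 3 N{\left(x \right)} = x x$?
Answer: $- \frac{3}{2} \approx -1.5$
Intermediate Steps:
$N{\left(x \right)} = - \frac{x^{2}}{3}$ ($N{\left(x \right)} = - \frac{x x}{3} = - \frac{x^{2}}{3}$)
$r{\left(s \right)} = \frac{1}{- \frac{1}{3} + s}$ ($r{\left(s \right)} = \frac{1}{s - \frac{1^{2}}{3}} = \frac{1}{s - \frac{1}{3}} = \frac{1}{- \frac{1}{3} + s}$)
$2 \cdot 1 r{\left(-1 \right)} = 2 \cdot 1 \frac{3}{-1 + 3 \left(-1\right)} = 2 \frac{3}{-1 - 3} = 2 \frac{3}{-4} = 2 \cdot 3 \left(- \frac{1}{4}\right) = 2 \left(- \frac{3}{4}\right) = - \frac{3}{2}$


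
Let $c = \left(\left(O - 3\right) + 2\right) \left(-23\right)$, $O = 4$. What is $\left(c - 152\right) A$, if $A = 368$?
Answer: $-81328$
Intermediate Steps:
$c = -69$ ($c = \left(\left(4 - 3\right) + 2\right) \left(-23\right) = \left(1 + 2\right) \left(-23\right) = 3 \left(-23\right) = -69$)
$\left(c - 152\right) A = \left(-69 - 152\right) 368 = \left(-221\right) 368 = -81328$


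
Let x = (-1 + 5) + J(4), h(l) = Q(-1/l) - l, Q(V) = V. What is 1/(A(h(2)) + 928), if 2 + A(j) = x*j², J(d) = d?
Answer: 1/976 ≈ 0.0010246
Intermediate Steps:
h(l) = -l - 1/l (h(l) = -1/l - l = -l - 1/l)
x = 8 (x = (-1 + 5) + 4 = 4 + 4 = 8)
A(j) = -2 + 8*j²
1/(A(h(2)) + 928) = 1/((-2 + 8*(-1*2 - 1/2)²) + 928) = 1/((-2 + 8*(-2 - 1*½)²) + 928) = 1/((-2 + 8*(-2 - ½)²) + 928) = 1/((-2 + 8*(-5/2)²) + 928) = 1/((-2 + 8*(25/4)) + 928) = 1/((-2 + 50) + 928) = 1/(48 + 928) = 1/976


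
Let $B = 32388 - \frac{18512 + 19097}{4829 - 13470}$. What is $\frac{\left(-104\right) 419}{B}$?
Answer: $- \frac{376540216}{279902317} \approx -1.3453$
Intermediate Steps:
$B = \frac{279902317}{8641}$ ($B = 32388 - \frac{37609}{-8641} = 32388 - 37609 \left(- \frac{1}{8641}\right) = 32388 - - \frac{37609}{8641} = 32388 + \frac{37609}{8641} = \frac{279902317}{8641} \approx 32392.0$)
$\frac{\left(-104\right) 419}{B} = \frac{\left(-104\right) 419}{\frac{279902317}{8641}} = \left(-43576\right) \frac{8641}{279902317} = - \frac{376540216}{279902317}$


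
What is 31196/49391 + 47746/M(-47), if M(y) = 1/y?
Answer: -110836435046/49391 ≈ -2.2441e+6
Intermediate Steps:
31196/49391 + 47746/M(-47) = 31196/49391 + 47746/(1/(-47)) = 31196*(1/49391) + 47746/(-1/47) = 31196/49391 + 47746*(-47) = 31196/49391 - 2244062 = -110836435046/49391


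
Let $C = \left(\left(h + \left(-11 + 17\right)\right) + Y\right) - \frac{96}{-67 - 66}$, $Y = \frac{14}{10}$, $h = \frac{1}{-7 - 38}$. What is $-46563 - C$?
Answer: $- \frac{278728031}{5985} \approx -46571.0$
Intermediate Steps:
$h = - \frac{1}{45}$ ($h = \frac{1}{-45} = - \frac{1}{45} \approx -0.022222$)
$Y = \frac{7}{5}$ ($Y = 14 \cdot \frac{1}{10} = \frac{7}{5} \approx 1.4$)
$C = \frac{48476}{5985}$ ($C = \left(\left(- \frac{1}{45} + \left(-11 + 17\right)\right) + \frac{7}{5}\right) - \frac{96}{-67 - 66} = \left(\left(- \frac{1}{45} + 6\right) + \frac{7}{5}\right) - \frac{96}{-133} = \left(\frac{269}{45} + \frac{7}{5}\right) - - \frac{96}{133} = \frac{332}{45} + \frac{96}{133} = \frac{48476}{5985} \approx 8.0996$)
$-46563 - C = -46563 - \frac{48476}{5985} = - \frac{278728031}{5985}$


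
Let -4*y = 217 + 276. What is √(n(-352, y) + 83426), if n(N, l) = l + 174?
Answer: √333907/2 ≈ 288.92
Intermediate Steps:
y = -493/4 (y = -(217 + 276)/4 = -¼*493 = -493/4 ≈ -123.25)
n(N, l) = 174 + l
√(n(-352, y) + 83426) = √((174 - 493/4) + 83426) = √(203/4 + 83426) = √(333907/4) = √333907/2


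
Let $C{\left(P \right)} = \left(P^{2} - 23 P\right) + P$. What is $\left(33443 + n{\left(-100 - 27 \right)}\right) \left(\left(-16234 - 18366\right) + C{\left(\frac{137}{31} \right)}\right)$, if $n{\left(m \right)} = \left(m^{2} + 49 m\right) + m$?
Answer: $- \frac{1440384603830}{961} \approx -1.4988 \cdot 10^{9}$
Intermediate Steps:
$n{\left(m \right)} = m^{2} + 50 m$
$C{\left(P \right)} = P^{2} - 22 P$
$\left(33443 + n{\left(-100 - 27 \right)}\right) \left(\left(-16234 - 18366\right) + C{\left(\frac{137}{31} \right)}\right) = \left(33443 + \left(-100 - 27\right) \left(50 - 127\right)\right) \left(\left(-16234 - 18366\right) + \frac{137}{31} \left(-22 + \frac{137}{31}\right)\right) = \left(33443 + \left(-100 - 27\right) \left(50 - 127\right)\right) \left(-34600 + 137 \cdot \frac{1}{31} \left(-22 + 137 \cdot \frac{1}{31}\right)\right) = \left(33443 - 127 \left(50 - 127\right)\right) \left(-34600 + \frac{137 \left(-22 + \frac{137}{31}\right)}{31}\right) = \left(33443 - -9779\right) \left(-34600 + \frac{137}{31} \left(- \frac{545}{31}\right)\right) = \left(33443 + 9779\right) \left(-34600 - \frac{74665}{961}\right) = 43222 \left(- \frac{33325265}{961}\right) = - \frac{1440384603830}{961}$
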